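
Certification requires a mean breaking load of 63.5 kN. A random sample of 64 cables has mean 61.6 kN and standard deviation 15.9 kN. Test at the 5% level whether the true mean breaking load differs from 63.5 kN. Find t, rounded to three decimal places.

H0: μ = 63.5; H1: μ ≠ 63.5 (one-sample t-test, two-sided).
t = (x̄ − μ₀)/(s/√n) = (61.6 − 63.5)/(15.9/√64) = -0.956
df = n − 1 = 63
Two-sided p-value ≈ 0.343
Since p ≈ 0.343 > α = 0.05, fail to reject H0; the evidence is not statistically significant.

-0.956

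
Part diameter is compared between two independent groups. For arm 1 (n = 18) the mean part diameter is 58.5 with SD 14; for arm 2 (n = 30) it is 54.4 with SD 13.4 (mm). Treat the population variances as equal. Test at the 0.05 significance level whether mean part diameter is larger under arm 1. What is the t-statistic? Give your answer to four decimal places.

Let group 1 = arm 1, group 2 = arm 2. H0: μ_1 = μ_2; H1: μ_1 > μ_2 (two-sample pooled-variance t-test, right-tailed).
s_p² = [(18−1)·14² + (30−1)·13.4²]/(18+30−2) = 185.636
t = (58.5 − 54.4)/√[185.636·(1/18 + 1/30)] = 1.0093
df = n₁ + n₂ − 2 = 46
p-value = P(T ≥ 1.0093) ≈ 0.1591
Since p ≈ 0.1591 > α = 0.05, fail to reject H0; the data do not provide sufficient evidence against H0.

1.0093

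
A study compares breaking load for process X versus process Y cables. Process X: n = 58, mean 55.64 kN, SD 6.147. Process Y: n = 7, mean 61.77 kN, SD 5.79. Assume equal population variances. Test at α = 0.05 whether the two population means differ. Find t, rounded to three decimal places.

Let group 1 = process X, group 2 = process Y. H0: μ_1 = μ_2; H1: μ_1 ≠ μ_2 (two-sample pooled-variance t-test, two-sided).
s_p² = [(58−1)·6.147² + (7−1)·5.79²]/(58+7−2) = 37.3798
t = (55.64 − 61.77)/√[37.3798·(1/58 + 1/7)] = -2.506
df = n₁ + n₂ − 2 = 63
Two-sided p-value ≈ 0.015
Since p ≈ 0.015 < α = 0.05, reject H0; the evidence is statistically significant.

-2.506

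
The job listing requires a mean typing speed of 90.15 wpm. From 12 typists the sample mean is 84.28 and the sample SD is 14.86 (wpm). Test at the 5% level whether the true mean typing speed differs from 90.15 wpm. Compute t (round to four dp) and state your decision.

t = -1.3684; fail to reject H0

H0: μ = 90.15; H1: μ ≠ 90.15 (one-sample t-test, two-sided).
t = (x̄ − μ₀)/(s/√n) = (84.28 − 90.15)/(14.86/√12) = -1.3684
df = n − 1 = 11
Two-sided p-value ≈ 0.1985
Since p ≈ 0.1985 > α = 0.05, fail to reject H0; the evidence is not statistically significant.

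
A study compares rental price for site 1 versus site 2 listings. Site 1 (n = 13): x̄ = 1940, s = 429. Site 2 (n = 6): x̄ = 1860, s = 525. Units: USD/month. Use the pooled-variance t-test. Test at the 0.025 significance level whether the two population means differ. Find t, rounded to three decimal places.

0.353

Let group 1 = site 1, group 2 = site 2. H0: μ_1 = μ_2; H1: μ_1 ≠ μ_2 (two-sample pooled-variance t-test, two-sided).
s_p² = [(13−1)·429² + (6−1)·525²]/(13+6−2) = 210977
t = (1940 − 1860)/√[210977·(1/13 + 1/6)] = 0.353
df = n₁ + n₂ − 2 = 17
Two-sided p-value ≈ 0.7285
Since p ≈ 0.7285 > α = 0.025, fail to reject H0; the data do not provide sufficient evidence against H0.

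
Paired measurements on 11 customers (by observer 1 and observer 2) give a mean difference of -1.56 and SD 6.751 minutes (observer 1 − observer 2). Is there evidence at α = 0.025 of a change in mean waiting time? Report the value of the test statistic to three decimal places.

H0: μ_d = 0; H1: μ_d ≠ 0 (paired t-test on the differences, two-sided).
t = d̄/(s_d/√n) = -1.56/(6.751/√11) = -0.766
df = n − 1 = 10
Two-sided p-value ≈ 0.4611
Since p ≈ 0.4611 > α = 0.025, fail to reject H0; the evidence is not statistically significant.

-0.766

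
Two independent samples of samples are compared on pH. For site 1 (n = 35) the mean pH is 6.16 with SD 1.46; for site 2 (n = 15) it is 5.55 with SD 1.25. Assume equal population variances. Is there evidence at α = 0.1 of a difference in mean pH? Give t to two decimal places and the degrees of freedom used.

Let group 1 = site 1, group 2 = site 2. H0: μ_1 = μ_2; H1: μ_1 ≠ μ_2 (two-sample pooled-variance t-test, two-sided).
s_p² = [(35−1)·1.46² + (15−1)·1.25²]/(35+15−2) = 1.96561
t = (6.16 − 5.55)/√[1.96561·(1/35 + 1/15)] = 1.41
df = n₁ + n₂ − 2 = 48
Two-sided p-value ≈ 0.1650
Since p ≈ 0.1650 > α = 0.1, fail to reject H0; the data do not provide sufficient evidence against H0.

t = 1.41, df = 48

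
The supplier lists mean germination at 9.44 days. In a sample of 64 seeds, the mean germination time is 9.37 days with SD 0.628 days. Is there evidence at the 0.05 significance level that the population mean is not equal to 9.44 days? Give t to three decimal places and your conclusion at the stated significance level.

H0: μ = 9.44; H1: μ ≠ 9.44 (one-sample t-test, two-sided).
t = (x̄ − μ₀)/(s/√n) = (9.37 − 9.44)/(0.628/√64) = -0.892
df = n − 1 = 63
Two-sided p-value ≈ 0.3759
Since p ≈ 0.3759 > α = 0.05, fail to reject H0; the data do not provide sufficient evidence against H0.

t = -0.892; fail to reject H0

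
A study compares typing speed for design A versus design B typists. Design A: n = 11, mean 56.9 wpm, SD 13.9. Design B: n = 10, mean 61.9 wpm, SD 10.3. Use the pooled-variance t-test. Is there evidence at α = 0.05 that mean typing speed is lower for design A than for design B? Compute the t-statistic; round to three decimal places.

-0.928

Let group 1 = design A, group 2 = design B. H0: μ_1 = μ_2; H1: μ_1 < μ_2 (two-sample pooled-variance t-test, left-tailed).
s_p² = [(11−1)·13.9² + (10−1)·10.3²]/(11+10−2) = 151.943
t = (56.9 − 61.9)/√[151.943·(1/11 + 1/10)] = -0.928
df = n₁ + n₂ − 2 = 19
p-value = P(T ≤ -0.928) ≈ 0.182
Since p ≈ 0.182 > α = 0.05, fail to reject H0; the data do not provide sufficient evidence against H0.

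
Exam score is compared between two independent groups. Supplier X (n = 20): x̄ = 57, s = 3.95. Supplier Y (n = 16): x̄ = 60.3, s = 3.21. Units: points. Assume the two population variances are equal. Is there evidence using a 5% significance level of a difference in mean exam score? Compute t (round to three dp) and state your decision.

t = -2.701; reject H0

Let group 1 = supplier X, group 2 = supplier Y. H0: μ_1 = μ_2; H1: μ_1 ≠ μ_2 (two-sample pooled-variance t-test, two-sided).
s_p² = [(20−1)·3.95² + (16−1)·3.21²]/(20+16−2) = 13.265
t = (57 − 60.3)/√[13.265·(1/20 + 1/16)] = -2.701
df = n₁ + n₂ − 2 = 34
Two-sided p-value ≈ 0.0107
Since p ≈ 0.0107 < α = 0.05, reject H0; the evidence is statistically significant.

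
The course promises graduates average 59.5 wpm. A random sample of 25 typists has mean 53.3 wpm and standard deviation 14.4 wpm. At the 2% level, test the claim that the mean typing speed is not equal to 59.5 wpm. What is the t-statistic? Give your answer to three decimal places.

-2.153

H0: μ = 59.5; H1: μ ≠ 59.5 (one-sample t-test, two-sided).
t = (x̄ − μ₀)/(s/√n) = (53.3 − 59.5)/(14.4/√25) = -2.153
df = n − 1 = 24
Two-sided p-value ≈ 0.042
Since p ≈ 0.042 > α = 0.02, fail to reject H0; the evidence is not statistically significant.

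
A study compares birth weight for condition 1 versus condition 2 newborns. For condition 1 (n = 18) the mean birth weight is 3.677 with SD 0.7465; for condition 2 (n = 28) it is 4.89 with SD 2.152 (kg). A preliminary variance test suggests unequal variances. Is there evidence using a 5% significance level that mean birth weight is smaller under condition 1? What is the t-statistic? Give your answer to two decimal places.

-2.74

Let group 1 = condition 1, group 2 = condition 2. H0: μ_1 = μ_2; H1: μ_1 < μ_2 (Welch's two-sample t-test, left-tailed).
t = (x̄_1 − x̄_2)/√(s_1²/n_1 + s_2²/n_2) = (3.677 − 4.89)/√(0.7465²/18 + 2.152²/28) = -2.74
Welch–Satterthwaite df ≈ 36.05
p-value = P(T ≤ -2.74) ≈ 0.0048
Since p ≈ 0.0048 < α = 0.05, reject H0; the data support H1.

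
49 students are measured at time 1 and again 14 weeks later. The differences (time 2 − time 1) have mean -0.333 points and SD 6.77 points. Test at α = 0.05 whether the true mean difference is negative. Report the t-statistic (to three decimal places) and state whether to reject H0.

H0: μ_d = 0; H1: μ_d < 0 (paired t-test on the differences, left-tailed).
t = d̄/(s_d/√n) = -0.333/(6.77/√49) = -0.344
df = n − 1 = 48
p-value = P(T ≤ -0.344) ≈ 0.3661
Since p ≈ 0.3661 > α = 0.05, fail to reject H0; the evidence is not statistically significant.

t = -0.344; fail to reject H0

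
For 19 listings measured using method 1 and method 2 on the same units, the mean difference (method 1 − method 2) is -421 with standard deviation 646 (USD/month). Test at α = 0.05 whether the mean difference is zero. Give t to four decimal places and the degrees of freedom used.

H0: μ_d = 0; H1: μ_d ≠ 0 (paired t-test on the differences, two-sided).
t = d̄/(s_d/√n) = -421/(646/√19) = -2.8407
df = n − 1 = 18
Two-sided p-value ≈ 0.011
Since p ≈ 0.011 < α = 0.05, reject H0; the data support H1.

t = -2.8407, df = 18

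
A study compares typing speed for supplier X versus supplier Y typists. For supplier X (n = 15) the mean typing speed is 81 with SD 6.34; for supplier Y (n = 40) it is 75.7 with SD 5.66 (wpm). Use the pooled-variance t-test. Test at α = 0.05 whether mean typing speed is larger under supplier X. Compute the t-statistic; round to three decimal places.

2.994

Let group 1 = supplier X, group 2 = supplier Y. H0: μ_1 = μ_2; H1: μ_1 > μ_2 (two-sample pooled-variance t-test, right-tailed).
s_p² = [(15−1)·6.34² + (40−1)·5.66²]/(15+40−2) = 34.1911
t = (81 − 75.7)/√[34.1911·(1/15 + 1/40)] = 2.994
df = n₁ + n₂ − 2 = 53
p-value = P(T ≥ 2.994) ≈ 0.0021
Since p ≈ 0.0021 < α = 0.05, reject H0; the data support H1.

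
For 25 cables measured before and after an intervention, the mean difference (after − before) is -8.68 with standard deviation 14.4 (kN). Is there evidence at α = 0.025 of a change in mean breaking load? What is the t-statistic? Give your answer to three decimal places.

H0: μ_d = 0; H1: μ_d ≠ 0 (paired t-test on the differences, two-sided).
t = d̄/(s_d/√n) = -8.68/(14.4/√25) = -3.014
df = n − 1 = 24
Two-sided p-value ≈ 0.0060
Since p ≈ 0.0060 < α = 0.025, reject H0; the data support H1.

-3.014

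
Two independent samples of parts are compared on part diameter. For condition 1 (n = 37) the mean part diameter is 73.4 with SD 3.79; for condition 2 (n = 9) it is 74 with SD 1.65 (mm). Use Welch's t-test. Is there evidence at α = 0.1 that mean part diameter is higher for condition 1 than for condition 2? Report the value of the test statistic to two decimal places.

Let group 1 = condition 1, group 2 = condition 2. H0: μ_1 = μ_2; H1: μ_1 > μ_2 (Welch's two-sample t-test, right-tailed).
t = (x̄_1 − x̄_2)/√(s_1²/n_1 + s_2²/n_2) = (73.4 − 74)/√(3.79²/37 + 1.65²/9) = -0.72
Welch–Satterthwaite df ≈ 30.53
p-value = P(T ≥ -0.72) ≈ 0.7621
Since p ≈ 0.7621 > α = 0.1, fail to reject H0; the data do not provide sufficient evidence against H0.

-0.72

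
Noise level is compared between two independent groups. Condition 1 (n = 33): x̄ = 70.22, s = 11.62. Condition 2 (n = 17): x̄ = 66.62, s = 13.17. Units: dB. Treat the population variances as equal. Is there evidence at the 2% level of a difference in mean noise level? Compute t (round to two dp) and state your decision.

t = 0.99; fail to reject H0

Let group 1 = condition 1, group 2 = condition 2. H0: μ_1 = μ_2; H1: μ_1 ≠ μ_2 (two-sample pooled-variance t-test, two-sided).
s_p² = [(33−1)·11.62² + (17−1)·13.17²]/(33+17−2) = 147.833
t = (70.22 − 66.62)/√[147.833·(1/33 + 1/17)] = 0.99
df = n₁ + n₂ − 2 = 48
Two-sided p-value ≈ 0.326
Since p ≈ 0.326 > α = 0.02, fail to reject H0; the data do not provide sufficient evidence against H0.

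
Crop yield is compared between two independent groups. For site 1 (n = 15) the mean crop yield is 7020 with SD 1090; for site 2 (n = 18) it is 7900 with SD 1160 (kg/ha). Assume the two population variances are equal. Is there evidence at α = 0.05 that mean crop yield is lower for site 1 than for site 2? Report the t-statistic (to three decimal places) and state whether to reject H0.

Let group 1 = site 1, group 2 = site 2. H0: μ_1 = μ_2; H1: μ_1 < μ_2 (two-sample pooled-variance t-test, left-tailed).
s_p² = [(15−1)·1090² + (18−1)·1160²]/(15+18−2) = 1274470
t = (7020 − 7900)/√[1274470·(1/15 + 1/18)] = -2.230
df = n₁ + n₂ − 2 = 31
p-value = P(T ≤ -2.230) ≈ 0.0166
Since p ≈ 0.0166 < α = 0.05, reject H0; the data support H1.

t = -2.230; reject H0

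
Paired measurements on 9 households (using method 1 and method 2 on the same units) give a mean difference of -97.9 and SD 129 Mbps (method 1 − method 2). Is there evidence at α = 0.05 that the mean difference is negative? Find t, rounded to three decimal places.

H0: μ_d = 0; H1: μ_d < 0 (paired t-test on the differences, left-tailed).
t = d̄/(s_d/√n) = -97.9/(129/√9) = -2.277
df = n − 1 = 8
p-value = P(T ≤ -2.277) ≈ 0.026
Since p ≈ 0.026 < α = 0.05, reject H0; the data support H1.

-2.277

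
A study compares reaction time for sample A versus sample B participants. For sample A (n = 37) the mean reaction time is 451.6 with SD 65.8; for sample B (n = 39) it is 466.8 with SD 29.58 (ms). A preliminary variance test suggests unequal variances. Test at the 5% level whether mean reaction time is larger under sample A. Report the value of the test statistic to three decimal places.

-1.287

Let group 1 = sample A, group 2 = sample B. H0: μ_1 = μ_2; H1: μ_1 > μ_2 (Welch's two-sample t-test, right-tailed).
t = (x̄_1 − x̄_2)/√(s_1²/n_1 + s_2²/n_2) = (451.6 − 466.8)/√(65.8²/37 + 29.58²/39) = -1.287
Welch–Satterthwaite df ≈ 49.41
p-value = P(T ≥ -1.287) ≈ 0.8980
Since p ≈ 0.8980 > α = 0.05, fail to reject H0; the evidence is not statistically significant.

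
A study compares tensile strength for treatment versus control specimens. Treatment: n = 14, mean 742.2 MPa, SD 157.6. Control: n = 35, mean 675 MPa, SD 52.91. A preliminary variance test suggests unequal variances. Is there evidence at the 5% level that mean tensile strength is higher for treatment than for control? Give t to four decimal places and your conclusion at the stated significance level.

Let group 1 = treatment, group 2 = control. H0: μ_1 = μ_2; H1: μ_1 > μ_2 (Welch's two-sample t-test, right-tailed).
t = (x̄_1 − x̄_2)/√(s_1²/n_1 + s_2²/n_2) = (742.2 − 675)/√(157.6²/14 + 52.91²/35) = 1.5606
Welch–Satterthwaite df ≈ 14.19
p-value = P(T ≥ 1.5606) ≈ 0.0703
Since p ≈ 0.0703 > α = 0.05, fail to reject H0; the evidence is not statistically significant.

t = 1.5606; fail to reject H0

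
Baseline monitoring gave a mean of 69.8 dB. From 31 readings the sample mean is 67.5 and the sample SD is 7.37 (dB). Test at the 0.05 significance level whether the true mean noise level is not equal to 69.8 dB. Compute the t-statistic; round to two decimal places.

H0: μ = 69.8; H1: μ ≠ 69.8 (one-sample t-test, two-sided).
t = (x̄ − μ₀)/(s/√n) = (67.5 − 69.8)/(7.37/√31) = -1.74
df = n − 1 = 30
Two-sided p-value ≈ 0.093
Since p ≈ 0.093 > α = 0.05, fail to reject H0; the data do not provide sufficient evidence against H0.

-1.74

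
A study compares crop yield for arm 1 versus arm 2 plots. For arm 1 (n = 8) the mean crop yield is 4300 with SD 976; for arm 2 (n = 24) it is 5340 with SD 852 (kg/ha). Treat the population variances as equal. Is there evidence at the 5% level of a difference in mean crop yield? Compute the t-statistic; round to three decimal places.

-2.887

Let group 1 = arm 1, group 2 = arm 2. H0: μ_1 = μ_2; H1: μ_1 ≠ μ_2 (two-sample pooled-variance t-test, two-sided).
s_p² = [(8−1)·976² + (24−1)·852²]/(8+24−2) = 778794
t = (4300 − 5340)/√[778794·(1/8 + 1/24)] = -2.887
df = n₁ + n₂ − 2 = 30
Two-sided p-value ≈ 0.0072
Since p ≈ 0.0072 < α = 0.05, reject H0; the evidence is statistically significant.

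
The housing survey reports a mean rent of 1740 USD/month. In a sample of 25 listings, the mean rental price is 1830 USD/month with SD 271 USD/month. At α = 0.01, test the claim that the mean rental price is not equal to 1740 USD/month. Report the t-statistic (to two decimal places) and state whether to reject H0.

H0: μ = 1740; H1: μ ≠ 1740 (one-sample t-test, two-sided).
t = (x̄ − μ₀)/(s/√n) = (1830 − 1740)/(271/√25) = 1.66
df = n − 1 = 24
Two-sided p-value ≈ 0.110
Since p ≈ 0.110 > α = 0.01, fail to reject H0; the data do not provide sufficient evidence against H0.

t = 1.66; fail to reject H0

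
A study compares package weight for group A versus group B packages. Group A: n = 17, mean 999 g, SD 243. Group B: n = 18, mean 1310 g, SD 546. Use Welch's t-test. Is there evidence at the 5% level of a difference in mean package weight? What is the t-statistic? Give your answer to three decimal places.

-2.197

Let group 1 = group A, group 2 = group B. H0: μ_1 = μ_2; H1: μ_1 ≠ μ_2 (Welch's two-sample t-test, two-sided).
t = (x̄_1 − x̄_2)/√(s_1²/n_1 + s_2²/n_2) = (999 − 1310)/√(243²/17 + 546²/18) = -2.197
Welch–Satterthwaite df ≈ 23.77
Two-sided p-value ≈ 0.038
Since p ≈ 0.038 < α = 0.05, reject H0; the data support H1.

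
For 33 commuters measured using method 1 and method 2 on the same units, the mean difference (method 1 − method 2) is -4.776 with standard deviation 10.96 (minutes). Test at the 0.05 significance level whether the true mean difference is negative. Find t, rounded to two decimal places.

H0: μ_d = 0; H1: μ_d < 0 (paired t-test on the differences, left-tailed).
t = d̄/(s_d/√n) = -4.776/(10.96/√33) = -2.50
df = n − 1 = 32
p-value = P(T ≤ -2.50) ≈ 0.0088
Since p ≈ 0.0088 < α = 0.05, reject H0; the data support H1.

-2.50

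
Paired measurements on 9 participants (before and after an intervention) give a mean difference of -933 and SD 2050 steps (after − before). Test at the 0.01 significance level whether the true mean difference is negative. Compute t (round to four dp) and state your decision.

t = -1.3654; fail to reject H0

H0: μ_d = 0; H1: μ_d < 0 (paired t-test on the differences, left-tailed).
t = d̄/(s_d/√n) = -933/(2050/√9) = -1.3654
df = n − 1 = 8
p-value = P(T ≤ -1.3654) ≈ 0.1046
Since p ≈ 0.1046 > α = 0.01, fail to reject H0; the evidence is not statistically significant.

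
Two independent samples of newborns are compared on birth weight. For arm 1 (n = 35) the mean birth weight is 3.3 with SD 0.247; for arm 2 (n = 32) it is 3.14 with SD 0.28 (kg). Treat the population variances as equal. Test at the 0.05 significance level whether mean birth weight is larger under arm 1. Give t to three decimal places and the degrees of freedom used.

Let group 1 = arm 1, group 2 = arm 2. H0: μ_1 = μ_2; H1: μ_1 > μ_2 (two-sample pooled-variance t-test, right-tailed).
s_p² = [(35−1)·0.247² + (32−1)·0.28²]/(35+32−2) = 0.0693032
t = (3.3 − 3.14)/√[0.0693032·(1/35 + 1/32)] = 2.485
df = n₁ + n₂ − 2 = 65
p-value = P(T ≥ 2.485) ≈ 0.0078
Since p ≈ 0.0078 < α = 0.05, reject H0; the evidence is statistically significant.

t = 2.485, df = 65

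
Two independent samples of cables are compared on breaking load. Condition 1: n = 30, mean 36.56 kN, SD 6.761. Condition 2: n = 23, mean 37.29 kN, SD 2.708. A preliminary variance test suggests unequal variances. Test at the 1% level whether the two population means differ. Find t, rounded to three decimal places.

-0.538

Let group 1 = condition 1, group 2 = condition 2. H0: μ_1 = μ_2; H1: μ_1 ≠ μ_2 (Welch's two-sample t-test, two-sided).
t = (x̄_1 − x̄_2)/√(s_1²/n_1 + s_2²/n_2) = (36.56 − 37.29)/√(6.761²/30 + 2.708²/23) = -0.538
Welch–Satterthwaite df ≈ 40.09
Two-sided p-value ≈ 0.5937
Since p ≈ 0.5937 > α = 0.01, fail to reject H0; the data do not provide sufficient evidence against H0.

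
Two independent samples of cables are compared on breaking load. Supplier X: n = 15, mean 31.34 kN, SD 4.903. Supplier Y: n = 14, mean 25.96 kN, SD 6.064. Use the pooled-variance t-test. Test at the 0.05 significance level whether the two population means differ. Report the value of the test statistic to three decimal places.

2.636

Let group 1 = supplier X, group 2 = supplier Y. H0: μ_1 = μ_2; H1: μ_1 ≠ μ_2 (two-sample pooled-variance t-test, two-sided).
s_p² = [(15−1)·4.903² + (14−1)·6.064²]/(15+14−2) = 30.17
t = (31.34 − 25.96)/√[30.17·(1/15 + 1/14)] = 2.636
df = n₁ + n₂ − 2 = 27
Two-sided p-value ≈ 0.014
Since p ≈ 0.014 < α = 0.05, reject H0; the data support H1.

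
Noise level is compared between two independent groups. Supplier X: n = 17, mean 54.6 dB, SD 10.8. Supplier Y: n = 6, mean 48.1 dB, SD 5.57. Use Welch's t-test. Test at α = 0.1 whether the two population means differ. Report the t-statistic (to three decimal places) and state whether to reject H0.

Let group 1 = supplier X, group 2 = supplier Y. H0: μ_1 = μ_2; H1: μ_1 ≠ μ_2 (Welch's two-sample t-test, two-sided).
t = (x̄_1 − x̄_2)/√(s_1²/n_1 + s_2²/n_2) = (54.6 − 48.1)/√(10.8²/17 + 5.57²/6) = 1.874
Welch–Satterthwaite df ≈ 17.46
Two-sided p-value ≈ 0.078
Since p ≈ 0.078 < α = 0.1, reject H0; the evidence is statistically significant.

t = 1.874; reject H0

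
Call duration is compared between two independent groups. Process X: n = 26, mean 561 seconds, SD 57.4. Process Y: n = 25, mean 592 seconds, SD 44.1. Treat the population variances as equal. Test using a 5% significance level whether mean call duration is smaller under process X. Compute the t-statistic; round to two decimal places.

Let group 1 = process X, group 2 = process Y. H0: μ_1 = μ_2; H1: μ_1 < μ_2 (two-sample pooled-variance t-test, left-tailed).
s_p² = [(26−1)·57.4² + (25−1)·44.1²]/(26+25−2) = 2633.56
t = (561 − 592)/√[2633.56·(1/26 + 1/25)] = -2.16
df = n₁ + n₂ − 2 = 49
p-value = P(T ≤ -2.16) ≈ 0.0180
Since p ≈ 0.0180 < α = 0.05, reject H0; the data support H1.

-2.16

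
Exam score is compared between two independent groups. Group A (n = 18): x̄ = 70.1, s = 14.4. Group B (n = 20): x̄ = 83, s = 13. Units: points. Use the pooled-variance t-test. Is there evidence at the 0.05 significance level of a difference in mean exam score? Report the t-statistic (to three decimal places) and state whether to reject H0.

Let group 1 = group A, group 2 = group B. H0: μ_1 = μ_2; H1: μ_1 ≠ μ_2 (two-sample pooled-variance t-test, two-sided).
s_p² = [(18−1)·14.4² + (20−1)·13²]/(18+20−2) = 187.114
t = (70.1 − 83)/√[187.114·(1/18 + 1/20)] = -2.903
df = n₁ + n₂ − 2 = 36
Two-sided p-value ≈ 0.006
Since p ≈ 0.006 < α = 0.05, reject H0; the data support H1.

t = -2.903; reject H0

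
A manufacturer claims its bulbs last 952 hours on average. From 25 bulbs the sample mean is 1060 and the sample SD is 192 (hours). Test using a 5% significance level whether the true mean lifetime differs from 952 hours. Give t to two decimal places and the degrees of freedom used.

t = 2.81, df = 24

H0: μ = 952; H1: μ ≠ 952 (one-sample t-test, two-sided).
t = (x̄ − μ₀)/(s/√n) = (1060 − 952)/(192/√25) = 2.81
df = n − 1 = 24
Two-sided p-value ≈ 0.0096
Since p ≈ 0.0096 < α = 0.05, reject H0; the data support H1.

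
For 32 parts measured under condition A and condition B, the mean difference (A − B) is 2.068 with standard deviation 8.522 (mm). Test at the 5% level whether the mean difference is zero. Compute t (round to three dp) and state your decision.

t = 1.373; fail to reject H0

H0: μ_d = 0; H1: μ_d ≠ 0 (paired t-test on the differences, two-sided).
t = d̄/(s_d/√n) = 2.068/(8.522/√32) = 1.373
df = n − 1 = 31
Two-sided p-value ≈ 0.180
Since p ≈ 0.180 > α = 0.05, fail to reject H0; the data do not provide sufficient evidence against H0.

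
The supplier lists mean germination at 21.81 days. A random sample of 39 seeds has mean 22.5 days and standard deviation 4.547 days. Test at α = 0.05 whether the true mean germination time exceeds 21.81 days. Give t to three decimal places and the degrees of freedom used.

H0: μ = 21.81; H1: μ > 21.81 (one-sample t-test, right-tailed).
t = (x̄ − μ₀)/(s/√n) = (22.5 − 21.81)/(4.547/√39) = 0.948
df = n − 1 = 38
p-value = P(T ≥ 0.948) ≈ 0.175
Since p ≈ 0.175 > α = 0.05, fail to reject H0; the data do not provide sufficient evidence against H0.

t = 0.948, df = 38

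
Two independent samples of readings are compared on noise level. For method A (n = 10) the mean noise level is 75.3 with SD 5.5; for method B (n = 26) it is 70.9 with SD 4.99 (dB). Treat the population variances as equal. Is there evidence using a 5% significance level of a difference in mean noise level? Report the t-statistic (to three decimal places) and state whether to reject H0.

Let group 1 = method A, group 2 = method B. H0: μ_1 = μ_2; H1: μ_1 ≠ μ_2 (two-sample pooled-variance t-test, two-sided).
s_p² = [(10−1)·5.5² + (26−1)·4.99²]/(10+26−2) = 26.3163
t = (75.3 − 70.9)/√[26.3163·(1/10 + 1/26)] = 2.305
df = n₁ + n₂ − 2 = 34
Two-sided p-value ≈ 0.0274
Since p ≈ 0.0274 < α = 0.05, reject H0; the data support H1.

t = 2.305; reject H0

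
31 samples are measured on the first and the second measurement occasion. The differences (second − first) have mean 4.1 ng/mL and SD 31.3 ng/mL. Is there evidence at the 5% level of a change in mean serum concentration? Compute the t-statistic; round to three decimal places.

0.729

H0: μ_d = 0; H1: μ_d ≠ 0 (paired t-test on the differences, two-sided).
t = d̄/(s_d/√n) = 4.1/(31.3/√31) = 0.729
df = n − 1 = 30
Two-sided p-value ≈ 0.471
Since p ≈ 0.471 > α = 0.05, fail to reject H0; the evidence is not statistically significant.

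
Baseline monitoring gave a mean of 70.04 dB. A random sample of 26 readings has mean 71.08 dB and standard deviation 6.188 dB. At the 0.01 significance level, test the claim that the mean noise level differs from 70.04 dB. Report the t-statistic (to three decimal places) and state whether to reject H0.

H0: μ = 70.04; H1: μ ≠ 70.04 (one-sample t-test, two-sided).
t = (x̄ − μ₀)/(s/√n) = (71.08 − 70.04)/(6.188/√26) = 0.857
df = n − 1 = 25
Two-sided p-value ≈ 0.3996
Since p ≈ 0.3996 > α = 0.01, fail to reject H0; the evidence is not statistically significant.

t = 0.857; fail to reject H0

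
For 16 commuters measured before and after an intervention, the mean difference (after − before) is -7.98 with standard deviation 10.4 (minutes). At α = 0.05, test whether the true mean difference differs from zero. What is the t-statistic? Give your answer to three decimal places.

-3.069

H0: μ_d = 0; H1: μ_d ≠ 0 (paired t-test on the differences, two-sided).
t = d̄/(s_d/√n) = -7.98/(10.4/√16) = -3.069
df = n − 1 = 15
Two-sided p-value ≈ 0.008
Since p ≈ 0.008 < α = 0.05, reject H0; the data support H1.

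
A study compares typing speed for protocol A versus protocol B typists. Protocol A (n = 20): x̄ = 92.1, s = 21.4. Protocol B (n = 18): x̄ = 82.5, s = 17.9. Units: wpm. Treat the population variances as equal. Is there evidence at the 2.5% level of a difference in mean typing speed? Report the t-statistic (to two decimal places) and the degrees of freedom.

Let group 1 = protocol A, group 2 = protocol B. H0: μ_1 = μ_2; H1: μ_1 ≠ μ_2 (two-sample pooled-variance t-test, two-sided).
s_p² = [(20−1)·21.4² + (18−1)·17.9²]/(20+18−2) = 393.006
t = (92.1 − 82.5)/√[393.006·(1/20 + 1/18)] = 1.49
df = n₁ + n₂ − 2 = 36
Two-sided p-value ≈ 0.145
Since p ≈ 0.145 > α = 0.025, fail to reject H0; the evidence is not statistically significant.

t = 1.49, df = 36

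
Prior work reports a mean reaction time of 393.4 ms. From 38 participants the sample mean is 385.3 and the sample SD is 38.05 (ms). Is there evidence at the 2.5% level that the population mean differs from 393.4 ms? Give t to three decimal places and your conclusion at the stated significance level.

t = -1.312; fail to reject H0

H0: μ = 393.4; H1: μ ≠ 393.4 (one-sample t-test, two-sided).
t = (x̄ − μ₀)/(s/√n) = (385.3 − 393.4)/(38.05/√38) = -1.312
df = n − 1 = 37
Two-sided p-value ≈ 0.198
Since p ≈ 0.198 > α = 0.025, fail to reject H0; the data do not provide sufficient evidence against H0.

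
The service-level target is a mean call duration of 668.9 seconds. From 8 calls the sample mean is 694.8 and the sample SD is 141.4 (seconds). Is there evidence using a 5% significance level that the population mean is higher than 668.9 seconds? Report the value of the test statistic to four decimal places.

0.5181

H0: μ = 668.9; H1: μ > 668.9 (one-sample t-test, right-tailed).
t = (x̄ − μ₀)/(s/√n) = (694.8 − 668.9)/(141.4/√8) = 0.5181
df = n − 1 = 7
p-value = P(T ≥ 0.5181) ≈ 0.310
Since p ≈ 0.310 > α = 0.05, fail to reject H0; the evidence is not statistically significant.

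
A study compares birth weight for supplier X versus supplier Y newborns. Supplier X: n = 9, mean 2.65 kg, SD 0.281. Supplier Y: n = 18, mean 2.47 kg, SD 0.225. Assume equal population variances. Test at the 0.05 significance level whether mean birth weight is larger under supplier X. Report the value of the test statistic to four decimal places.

Let group 1 = supplier X, group 2 = supplier Y. H0: μ_1 = μ_2; H1: μ_1 > μ_2 (two-sample pooled-variance t-test, right-tailed).
s_p² = [(9−1)·0.281² + (18−1)·0.225²]/(9+18−2) = 0.0596925
t = (2.65 − 2.47)/√[0.0596925·(1/9 + 1/18)] = 1.8046
df = n₁ + n₂ − 2 = 25
p-value = P(T ≥ 1.8046) ≈ 0.0416
Since p ≈ 0.0416 < α = 0.05, reject H0; the evidence is statistically significant.

1.8046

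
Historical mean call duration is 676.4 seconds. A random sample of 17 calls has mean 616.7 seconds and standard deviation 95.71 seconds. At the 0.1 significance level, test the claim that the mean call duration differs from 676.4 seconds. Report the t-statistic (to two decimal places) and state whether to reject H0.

H0: μ = 676.4; H1: μ ≠ 676.4 (one-sample t-test, two-sided).
t = (x̄ − μ₀)/(s/√n) = (616.7 − 676.4)/(95.71/√17) = -2.57
df = n − 1 = 16
Two-sided p-value ≈ 0.020
Since p ≈ 0.020 < α = 0.1, reject H0; the evidence is statistically significant.

t = -2.57; reject H0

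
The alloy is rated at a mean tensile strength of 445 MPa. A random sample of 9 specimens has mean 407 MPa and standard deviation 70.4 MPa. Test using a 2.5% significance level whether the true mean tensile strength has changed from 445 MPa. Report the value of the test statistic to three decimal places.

H0: μ = 445; H1: μ ≠ 445 (one-sample t-test, two-sided).
t = (x̄ − μ₀)/(s/√n) = (407 − 445)/(70.4/√9) = -1.619
df = n − 1 = 8
Two-sided p-value ≈ 0.144
Since p ≈ 0.144 > α = 0.025, fail to reject H0; the evidence is not statistically significant.

-1.619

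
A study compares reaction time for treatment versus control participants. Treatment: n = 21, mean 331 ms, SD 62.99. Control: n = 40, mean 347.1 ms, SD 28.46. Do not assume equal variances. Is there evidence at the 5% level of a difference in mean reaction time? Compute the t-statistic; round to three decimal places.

-1.113

Let group 1 = treatment, group 2 = control. H0: μ_1 = μ_2; H1: μ_1 ≠ μ_2 (Welch's two-sample t-test, two-sided).
t = (x̄_1 − x̄_2)/√(s_1²/n_1 + s_2²/n_2) = (331 − 347.1)/√(62.99²/21 + 28.46²/40) = -1.113
Welch–Satterthwaite df ≈ 24.37
Two-sided p-value ≈ 0.2765
Since p ≈ 0.2765 > α = 0.05, fail to reject H0; the evidence is not statistically significant.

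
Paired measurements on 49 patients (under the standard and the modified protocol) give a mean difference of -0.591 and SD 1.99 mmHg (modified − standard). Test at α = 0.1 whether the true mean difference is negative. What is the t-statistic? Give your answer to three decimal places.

H0: μ_d = 0; H1: μ_d < 0 (paired t-test on the differences, left-tailed).
t = d̄/(s_d/√n) = -0.591/(1.99/√49) = -2.079
df = n − 1 = 48
p-value = P(T ≤ -2.079) ≈ 0.0215
Since p ≈ 0.0215 < α = 0.1, reject H0; the evidence is statistically significant.

-2.079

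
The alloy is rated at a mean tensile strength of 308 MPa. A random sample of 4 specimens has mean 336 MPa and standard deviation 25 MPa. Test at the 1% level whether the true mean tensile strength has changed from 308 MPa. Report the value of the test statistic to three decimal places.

H0: μ = 308; H1: μ ≠ 308 (one-sample t-test, two-sided).
t = (x̄ − μ₀)/(s/√n) = (336 − 308)/(25/√4) = 2.240
df = n − 1 = 3
Two-sided p-value ≈ 0.1110
Since p ≈ 0.1110 > α = 0.01, fail to reject H0; the data do not provide sufficient evidence against H0.

2.240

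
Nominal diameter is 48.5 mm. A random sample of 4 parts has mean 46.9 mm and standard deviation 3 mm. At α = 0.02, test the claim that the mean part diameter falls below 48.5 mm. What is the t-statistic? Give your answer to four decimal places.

H0: μ = 48.5; H1: μ < 48.5 (one-sample t-test, left-tailed).
t = (x̄ − μ₀)/(s/√n) = (46.9 − 48.5)/(3/√4) = -1.0667
df = n − 1 = 3
p-value = P(T ≤ -1.0667) ≈ 0.1822
Since p ≈ 0.1822 > α = 0.02, fail to reject H0; the data do not provide sufficient evidence against H0.

-1.0667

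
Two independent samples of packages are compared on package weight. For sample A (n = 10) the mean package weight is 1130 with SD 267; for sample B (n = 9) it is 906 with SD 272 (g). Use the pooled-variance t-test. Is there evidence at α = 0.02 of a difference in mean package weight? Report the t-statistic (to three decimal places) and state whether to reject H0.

Let group 1 = sample A, group 2 = sample B. H0: μ_1 = μ_2; H1: μ_1 ≠ μ_2 (two-sample pooled-variance t-test, two-sided).
s_p² = [(10−1)·267² + (9−1)·272²]/(10+9−2) = 72557.2
t = (1130 − 906)/√[72557.2·(1/10 + 1/9)] = 1.810
df = n₁ + n₂ − 2 = 17
Two-sided p-value ≈ 0.088
Since p ≈ 0.088 > α = 0.02, fail to reject H0; the data do not provide sufficient evidence against H0.

t = 1.810; fail to reject H0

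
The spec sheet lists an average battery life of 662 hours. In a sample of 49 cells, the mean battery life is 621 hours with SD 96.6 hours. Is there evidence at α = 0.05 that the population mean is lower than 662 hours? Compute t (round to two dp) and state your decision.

t = -2.97; reject H0

H0: μ = 662; H1: μ < 662 (one-sample t-test, left-tailed).
t = (x̄ − μ₀)/(s/√n) = (621 − 662)/(96.6/√49) = -2.97
df = n − 1 = 48
p-value = P(T ≤ -2.97) ≈ 0.0023
Since p ≈ 0.0023 < α = 0.05, reject H0; the data support H1.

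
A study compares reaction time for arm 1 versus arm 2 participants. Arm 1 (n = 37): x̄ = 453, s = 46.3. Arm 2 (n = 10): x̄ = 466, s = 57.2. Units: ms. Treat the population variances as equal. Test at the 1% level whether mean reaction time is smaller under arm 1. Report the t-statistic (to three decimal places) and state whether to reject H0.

t = -0.749; fail to reject H0

Let group 1 = arm 1, group 2 = arm 2. H0: μ_1 = μ_2; H1: μ_1 < μ_2 (two-sample pooled-variance t-test, left-tailed).
s_p² = [(37−1)·46.3² + (10−1)·57.2²]/(37+10−2) = 2369.32
t = (453 − 466)/√[2369.32·(1/37 + 1/10)] = -0.749
df = n₁ + n₂ − 2 = 45
p-value = P(T ≤ -0.749) ≈ 0.229
Since p ≈ 0.229 > α = 0.01, fail to reject H0; the evidence is not statistically significant.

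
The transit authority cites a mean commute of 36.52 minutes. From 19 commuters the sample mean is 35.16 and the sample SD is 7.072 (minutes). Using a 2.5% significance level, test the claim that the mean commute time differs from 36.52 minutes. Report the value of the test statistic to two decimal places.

-0.84

H0: μ = 36.52; H1: μ ≠ 36.52 (one-sample t-test, two-sided).
t = (x̄ − μ₀)/(s/√n) = (35.16 − 36.52)/(7.072/√19) = -0.84
df = n − 1 = 18
Two-sided p-value ≈ 0.413
Since p ≈ 0.413 > α = 0.025, fail to reject H0; the data do not provide sufficient evidence against H0.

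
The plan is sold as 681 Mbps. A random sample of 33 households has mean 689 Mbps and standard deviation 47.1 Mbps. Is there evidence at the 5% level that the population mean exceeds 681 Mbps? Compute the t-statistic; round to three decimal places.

H0: μ = 681; H1: μ > 681 (one-sample t-test, right-tailed).
t = (x̄ − μ₀)/(s/√n) = (689 − 681)/(47.1/√33) = 0.976
df = n − 1 = 32
p-value = P(T ≥ 0.976) ≈ 0.168
Since p ≈ 0.168 > α = 0.05, fail to reject H0; the data do not provide sufficient evidence against H0.

0.976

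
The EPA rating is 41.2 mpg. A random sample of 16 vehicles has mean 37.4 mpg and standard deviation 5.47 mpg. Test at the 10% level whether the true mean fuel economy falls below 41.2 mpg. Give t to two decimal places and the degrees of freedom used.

t = -2.78, df = 15

H0: μ = 41.2; H1: μ < 41.2 (one-sample t-test, left-tailed).
t = (x̄ − μ₀)/(s/√n) = (37.4 − 41.2)/(5.47/√16) = -2.78
df = n − 1 = 15
p-value = P(T ≤ -2.78) ≈ 0.007
Since p ≈ 0.007 < α = 0.1, reject H0; the evidence is statistically significant.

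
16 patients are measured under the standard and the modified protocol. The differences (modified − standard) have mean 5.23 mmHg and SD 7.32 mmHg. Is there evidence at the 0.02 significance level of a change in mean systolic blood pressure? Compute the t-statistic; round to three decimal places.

2.858

H0: μ_d = 0; H1: μ_d ≠ 0 (paired t-test on the differences, two-sided).
t = d̄/(s_d/√n) = 5.23/(7.32/√16) = 2.858
df = n − 1 = 15
Two-sided p-value ≈ 0.012
Since p ≈ 0.012 < α = 0.02, reject H0; the data support H1.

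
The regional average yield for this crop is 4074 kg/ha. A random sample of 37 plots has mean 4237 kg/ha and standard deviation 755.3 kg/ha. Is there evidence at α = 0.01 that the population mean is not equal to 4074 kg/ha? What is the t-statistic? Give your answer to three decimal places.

H0: μ = 4074; H1: μ ≠ 4074 (one-sample t-test, two-sided).
t = (x̄ − μ₀)/(s/√n) = (4237 − 4074)/(755.3/√37) = 1.313
df = n − 1 = 36
Two-sided p-value ≈ 0.198
Since p ≈ 0.198 > α = 0.01, fail to reject H0; the evidence is not statistically significant.

1.313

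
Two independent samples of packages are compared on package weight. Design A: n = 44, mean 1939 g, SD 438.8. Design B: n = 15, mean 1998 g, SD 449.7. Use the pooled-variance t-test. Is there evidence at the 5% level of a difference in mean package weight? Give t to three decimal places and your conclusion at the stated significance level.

Let group 1 = design A, group 2 = design B. H0: μ_1 = μ_2; H1: μ_1 ≠ μ_2 (two-sample pooled-variance t-test, two-sided).
s_p² = [(44−1)·438.8² + (15−1)·449.7²]/(44+15−2) = 194924
t = (1939 − 1998)/√[194924·(1/44 + 1/15)] = -0.447
df = n₁ + n₂ − 2 = 57
Two-sided p-value ≈ 0.657
Since p ≈ 0.657 > α = 0.05, fail to reject H0; the data do not provide sufficient evidence against H0.

t = -0.447; fail to reject H0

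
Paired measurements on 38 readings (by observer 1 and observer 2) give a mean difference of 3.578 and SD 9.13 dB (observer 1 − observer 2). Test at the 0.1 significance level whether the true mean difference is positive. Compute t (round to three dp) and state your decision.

t = 2.416; reject H0

H0: μ_d = 0; H1: μ_d > 0 (paired t-test on the differences, right-tailed).
t = d̄/(s_d/√n) = 3.578/(9.13/√38) = 2.416
df = n − 1 = 37
p-value = P(T ≥ 2.416) ≈ 0.0104
Since p ≈ 0.0104 < α = 0.1, reject H0; the data support H1.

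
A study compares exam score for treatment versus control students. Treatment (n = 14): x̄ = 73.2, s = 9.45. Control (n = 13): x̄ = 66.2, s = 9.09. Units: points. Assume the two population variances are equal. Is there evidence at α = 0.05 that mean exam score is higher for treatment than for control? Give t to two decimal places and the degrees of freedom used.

Let group 1 = treatment, group 2 = control. H0: μ_1 = μ_2; H1: μ_1 > μ_2 (two-sample pooled-variance t-test, right-tailed).
s_p² = [(14−1)·9.45² + (13−1)·9.09²]/(14+13−2) = 86.0988
t = (73.2 − 66.2)/√[86.0988·(1/14 + 1/13)] = 1.96
df = n₁ + n₂ − 2 = 25
p-value = P(T ≥ 1.96) ≈ 0.0307
Since p ≈ 0.0307 < α = 0.05, reject H0; the evidence is statistically significant.

t = 1.96, df = 25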